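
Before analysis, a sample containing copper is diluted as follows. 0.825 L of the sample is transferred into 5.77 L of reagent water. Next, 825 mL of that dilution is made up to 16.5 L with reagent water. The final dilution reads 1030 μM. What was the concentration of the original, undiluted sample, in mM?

165 mM

Overall dilution factor = 7.994 × 20 = 160.
Original = 1030 μM × 160 = 1.65 × 10⁵ μM = 165 mM.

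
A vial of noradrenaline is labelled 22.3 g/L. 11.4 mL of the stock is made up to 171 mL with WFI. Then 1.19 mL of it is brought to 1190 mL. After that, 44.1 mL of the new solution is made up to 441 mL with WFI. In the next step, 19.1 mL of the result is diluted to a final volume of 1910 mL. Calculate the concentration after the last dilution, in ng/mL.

1.49 ng/mL

Overall dilution factor = 15 × 1000 × 10 × 100 = 1.50 × 10⁷.
22.3 g/L / 1.50 × 10⁷ = 1.49 × 10⁻⁶ g/L = 1.49 ng/mL.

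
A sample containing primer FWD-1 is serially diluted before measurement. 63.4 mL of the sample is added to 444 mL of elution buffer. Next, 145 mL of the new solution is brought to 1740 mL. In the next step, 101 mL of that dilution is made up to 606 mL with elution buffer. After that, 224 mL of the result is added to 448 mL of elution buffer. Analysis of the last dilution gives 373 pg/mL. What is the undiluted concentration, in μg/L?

645 μg/L

Overall dilution factor = 8.003 × 12 × 6 × 3 = 1729.
Original = 373 pg/mL × 1729 = 6.45 × 10⁵ pg/mL = 645 μg/L.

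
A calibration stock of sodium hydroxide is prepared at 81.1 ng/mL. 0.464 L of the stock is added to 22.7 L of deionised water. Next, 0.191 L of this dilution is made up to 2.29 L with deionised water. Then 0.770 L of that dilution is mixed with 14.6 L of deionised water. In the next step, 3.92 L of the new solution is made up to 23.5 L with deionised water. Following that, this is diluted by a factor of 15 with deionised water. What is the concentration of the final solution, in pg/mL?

Overall dilution factor = 49.92 × 11.99 × 19.96 × 5.995 × 15 = 1.07 × 10⁶.
81.1 ng/mL / 1.07 × 10⁶ = 7.55 × 10⁻⁵ ng/mL = 0.0755 pg/mL.

0.0755 pg/mL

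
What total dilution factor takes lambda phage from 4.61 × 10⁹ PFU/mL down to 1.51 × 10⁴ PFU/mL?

Factor = C₀/C_target = 4.61 × 10⁹ PFU/mL / 1.51 × 10⁴ PFU/mL = 3.05 × 10⁵.

3.05 × 10⁵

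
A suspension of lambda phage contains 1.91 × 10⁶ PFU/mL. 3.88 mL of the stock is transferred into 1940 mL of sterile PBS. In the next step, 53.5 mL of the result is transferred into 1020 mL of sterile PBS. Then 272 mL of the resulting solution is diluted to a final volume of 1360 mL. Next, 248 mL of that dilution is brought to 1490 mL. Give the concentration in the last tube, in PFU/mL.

Overall dilution factor = 501 × 20.07 × 5 × 6.008 = 3.02 × 10⁵.
1.91 × 10⁶ PFU/mL / 3.02 × 10⁵ = 6.32 PFU/mL.

6.32 PFU/mL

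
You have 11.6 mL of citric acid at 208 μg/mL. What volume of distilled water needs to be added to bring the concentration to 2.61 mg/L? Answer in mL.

2.61 mg/L = 2.61 μg/mL.
V₂ = C₁V₁/C₂ = 208 × 11.6 / 2.61 = 924 mL.
Diluent to add = V₂ − V₁ = 924 − 11.6 = 913 mL.

913 mL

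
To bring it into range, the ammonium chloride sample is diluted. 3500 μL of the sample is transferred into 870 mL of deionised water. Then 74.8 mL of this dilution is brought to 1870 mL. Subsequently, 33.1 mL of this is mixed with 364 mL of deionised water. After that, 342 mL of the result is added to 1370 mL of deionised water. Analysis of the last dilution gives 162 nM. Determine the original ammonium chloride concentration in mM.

Overall dilution factor = 249.6 × 25 × 12.00 × 5.006 = 3.75 × 10⁵.
Original = 162 nM × 3.75 × 10⁵ = 6.07 × 10⁷ nM = 60.7 mM.

60.7 mM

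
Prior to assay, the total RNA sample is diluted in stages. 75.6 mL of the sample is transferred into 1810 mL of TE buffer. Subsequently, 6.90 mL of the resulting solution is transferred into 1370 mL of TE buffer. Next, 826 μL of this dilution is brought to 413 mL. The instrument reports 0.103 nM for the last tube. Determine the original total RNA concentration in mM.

Overall dilution factor = 24.94 × 199.6 × 500 = 2.49 × 10⁶.
Original = 0.103 nM × 2.49 × 10⁶ = 2.56 × 10⁵ nM = 0.256 mM.

0.256 mM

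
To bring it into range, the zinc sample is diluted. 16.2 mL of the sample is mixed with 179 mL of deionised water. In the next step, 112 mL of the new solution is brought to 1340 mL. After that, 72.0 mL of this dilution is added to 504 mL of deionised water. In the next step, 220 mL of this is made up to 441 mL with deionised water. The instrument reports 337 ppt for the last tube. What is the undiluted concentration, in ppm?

0.779 ppm

Overall dilution factor = 12.05 × 11.96 × 8 × 2.005 = 2312.
Original = 337 ppt × 2312 = 7.79 × 10⁵ ppt = 0.779 ppm.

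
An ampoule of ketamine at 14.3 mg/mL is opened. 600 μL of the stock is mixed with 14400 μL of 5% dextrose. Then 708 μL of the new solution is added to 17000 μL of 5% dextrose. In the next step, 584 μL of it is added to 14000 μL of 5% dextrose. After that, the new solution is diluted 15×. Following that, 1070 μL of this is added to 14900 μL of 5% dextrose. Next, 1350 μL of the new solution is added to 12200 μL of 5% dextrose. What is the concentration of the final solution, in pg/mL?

Overall dilution factor = 25 × 25.01 × 24.97 × 15 × 14.93 × 10.04 = 3.51 × 10⁷.
14.3 mg/mL / 3.51 × 10⁷ = 4.08 × 10⁻⁷ mg/mL = 408 pg/mL.

408 pg/mL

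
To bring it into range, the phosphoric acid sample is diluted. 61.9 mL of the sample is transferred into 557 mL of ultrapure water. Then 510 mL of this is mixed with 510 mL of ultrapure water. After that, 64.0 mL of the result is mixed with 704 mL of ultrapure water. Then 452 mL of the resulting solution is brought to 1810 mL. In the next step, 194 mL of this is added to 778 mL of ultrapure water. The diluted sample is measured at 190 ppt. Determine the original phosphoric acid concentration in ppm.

Overall dilution factor = 9.998 × 2 × 12 × 4.004 × 5.010 = 4814.
Original = 190 ppt × 4814 = 9.15 × 10⁵ ppt = 0.915 ppm.

0.915 ppm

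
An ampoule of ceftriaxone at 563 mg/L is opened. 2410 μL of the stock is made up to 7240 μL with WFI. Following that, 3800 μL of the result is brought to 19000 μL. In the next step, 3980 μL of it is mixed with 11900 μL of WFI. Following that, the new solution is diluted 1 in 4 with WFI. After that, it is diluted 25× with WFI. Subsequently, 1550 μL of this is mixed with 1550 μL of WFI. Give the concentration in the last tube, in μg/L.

47.0 μg/L

Overall dilution factor = 3.004 × 5 × 3.990 × 4 × 25 × 2 = 1.20 × 10⁴.
563 mg/L / 1.20 × 10⁴ = 0.0470 mg/L = 47.0 μg/L.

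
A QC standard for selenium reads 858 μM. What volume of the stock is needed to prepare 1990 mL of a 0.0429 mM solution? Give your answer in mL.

0.0429 mM = 42.9 μM.
V₁ = C₂V₂/C₁ = 42.9 × 1990 / 858 = 99.5 mL.

99.5 mL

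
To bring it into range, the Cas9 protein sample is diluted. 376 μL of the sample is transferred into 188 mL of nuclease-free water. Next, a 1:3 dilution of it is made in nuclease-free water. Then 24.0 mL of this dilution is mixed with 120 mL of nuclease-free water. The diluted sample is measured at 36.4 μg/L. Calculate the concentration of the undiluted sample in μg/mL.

328 μg/mL

Overall dilution factor = 501 × 3 × 6 = 9018.
Original = 36.4 μg/L × 9018 = 3.28 × 10⁵ μg/L = 328 μg/mL.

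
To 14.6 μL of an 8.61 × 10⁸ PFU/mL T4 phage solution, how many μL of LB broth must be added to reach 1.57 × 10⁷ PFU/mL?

V₂ = C₁V₁/C₂ = 8.61 × 10⁸ × 14.6 / 1.57 × 10⁷ = 801 μL.
Diluent to add = V₂ − V₁ = 801 − 14.6 = 786 μL.

786 μL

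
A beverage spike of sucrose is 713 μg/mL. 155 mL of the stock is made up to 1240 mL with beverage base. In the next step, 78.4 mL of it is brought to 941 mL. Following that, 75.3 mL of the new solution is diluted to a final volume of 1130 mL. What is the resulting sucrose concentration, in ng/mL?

495 ng/mL

Overall dilution factor = 8 × 12.00 × 15.01 = 1441.
713 μg/mL / 1441 = 0.495 μg/mL = 495 ng/mL.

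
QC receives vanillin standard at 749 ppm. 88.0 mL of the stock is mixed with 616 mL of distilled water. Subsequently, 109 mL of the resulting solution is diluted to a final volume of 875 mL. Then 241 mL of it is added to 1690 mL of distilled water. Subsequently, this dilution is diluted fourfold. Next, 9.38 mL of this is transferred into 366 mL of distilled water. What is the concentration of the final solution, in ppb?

9.09 ppb

Overall dilution factor = 8 × 8.028 × 8.012 × 4 × 40.02 = 8.24 × 10⁴.
749 ppm / 8.24 × 10⁴ = 9.09 × 10⁻³ ppm = 9.09 ppb.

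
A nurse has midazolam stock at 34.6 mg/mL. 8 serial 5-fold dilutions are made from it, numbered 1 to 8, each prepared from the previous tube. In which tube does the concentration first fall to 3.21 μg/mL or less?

tube 6

Tube n has concentration 34.6 mg/mL / 5ⁿ.
Need 5ⁿ ≥ 34.6 mg/mL / 3.21 μg/mL = 1.08 × 10⁴, so n ≥ 5.77.
First such tube: n = 6.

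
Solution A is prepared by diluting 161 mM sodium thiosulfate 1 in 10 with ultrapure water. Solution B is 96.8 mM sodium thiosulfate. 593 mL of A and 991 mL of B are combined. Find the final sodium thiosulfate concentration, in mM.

66.6 mM

C_A = 161 mM / 10 = 16.1 mM.
C_mix = (C_A·V_A + C_B·V_B)/(V_A + V_B) = (16.1×593 + 96.8×991) / 1584 = 66.6 mM.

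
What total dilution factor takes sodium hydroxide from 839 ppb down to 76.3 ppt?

Factor = C₀/C_target = 839 ppb / 76.3 ppt = 1.10 × 10⁴.

1.10 × 10⁴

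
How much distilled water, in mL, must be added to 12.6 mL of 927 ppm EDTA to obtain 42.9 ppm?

260 mL

V₂ = C₁V₁/C₂ = 927 × 12.6 / 42.9 = 272 mL.
Diluent to add = V₂ − V₁ = 272 − 12.6 = 260 mL.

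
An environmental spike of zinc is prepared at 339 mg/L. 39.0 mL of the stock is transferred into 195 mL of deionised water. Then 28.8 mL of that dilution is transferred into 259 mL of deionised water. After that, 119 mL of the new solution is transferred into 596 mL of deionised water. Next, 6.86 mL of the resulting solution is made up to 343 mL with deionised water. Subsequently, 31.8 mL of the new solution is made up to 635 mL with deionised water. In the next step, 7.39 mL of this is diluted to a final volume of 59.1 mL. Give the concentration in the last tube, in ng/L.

118 ng/L

Overall dilution factor = 6 × 9.993 × 6.008 × 50 × 19.97 × 7.997 = 2.88 × 10⁶.
339 mg/L / 2.88 × 10⁶ = 1.18 × 10⁻⁴ mg/L = 118 ng/L.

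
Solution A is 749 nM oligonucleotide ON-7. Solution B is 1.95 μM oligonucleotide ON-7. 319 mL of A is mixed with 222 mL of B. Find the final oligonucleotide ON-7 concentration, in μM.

1.24 μM

C_B = 1.95 μM = 1950 nM.
C_mix = (C_A·V_A + C_B·V_B)/(V_A + V_B) = (749×319 + 1950×222) / 541.0 = 1242 nM = 1.24 μM.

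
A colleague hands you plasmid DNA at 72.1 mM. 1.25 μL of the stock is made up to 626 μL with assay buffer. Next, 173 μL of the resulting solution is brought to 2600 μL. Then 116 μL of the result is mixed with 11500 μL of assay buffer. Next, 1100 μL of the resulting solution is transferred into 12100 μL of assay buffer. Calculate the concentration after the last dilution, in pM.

Overall dilution factor = 500.8 × 15.03 × 100.1 × 12 = 9.04 × 10⁶.
72.1 mM / 9.04 × 10⁶ = 7.97 × 10⁻⁶ mM = 7970 pM.

7970 pM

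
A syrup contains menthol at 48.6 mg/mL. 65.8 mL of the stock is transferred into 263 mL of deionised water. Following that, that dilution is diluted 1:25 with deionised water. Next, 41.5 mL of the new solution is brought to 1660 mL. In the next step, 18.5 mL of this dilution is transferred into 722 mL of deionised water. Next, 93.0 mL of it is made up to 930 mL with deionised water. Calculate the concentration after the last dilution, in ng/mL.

24.3 ng/mL

Overall dilution factor = 4.997 × 25 × 40 × 40.03 × 10 = 2.00 × 10⁶.
48.6 mg/mL / 2.00 × 10⁶ = 2.43 × 10⁻⁵ mg/mL = 24.3 ng/mL.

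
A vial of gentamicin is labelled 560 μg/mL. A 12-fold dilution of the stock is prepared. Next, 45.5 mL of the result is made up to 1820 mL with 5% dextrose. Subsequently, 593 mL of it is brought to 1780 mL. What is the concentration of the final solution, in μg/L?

389 μg/L

Overall dilution factor = 12 × 40 × 3.002 = 1441.
560 μg/mL / 1441 = 0.389 μg/mL = 389 μg/L.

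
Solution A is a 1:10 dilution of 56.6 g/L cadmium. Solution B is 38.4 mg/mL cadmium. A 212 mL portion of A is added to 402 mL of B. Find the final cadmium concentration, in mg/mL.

27.1 mg/mL

C_A = 56.6 g/L / 10 = 5.66 g/L.
C_B = 38.4 mg/mL = 38.4 g/L.
C_mix = (C_A·V_A + C_B·V_B)/(V_A + V_B) = (5.66×212 + 38.4×402) / 614.0 = 27.1 g/L = 27.1 mg/mL.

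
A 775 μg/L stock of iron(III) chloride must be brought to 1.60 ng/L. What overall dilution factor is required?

4.84 × 10⁵

Factor = C₀/C_target = 775 μg/L / 1.60 ng/L = 4.84 × 10⁵.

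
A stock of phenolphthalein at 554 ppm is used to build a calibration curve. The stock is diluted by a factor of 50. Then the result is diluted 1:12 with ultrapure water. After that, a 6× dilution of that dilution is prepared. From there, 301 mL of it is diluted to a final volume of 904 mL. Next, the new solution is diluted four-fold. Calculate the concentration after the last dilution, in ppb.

Overall dilution factor = 50 × 12 × 6 × 3.003 × 4 = 4.32 × 10⁴.
554 ppm / 4.32 × 10⁴ = 0.0128 ppm = 12.8 ppb.

12.8 ppb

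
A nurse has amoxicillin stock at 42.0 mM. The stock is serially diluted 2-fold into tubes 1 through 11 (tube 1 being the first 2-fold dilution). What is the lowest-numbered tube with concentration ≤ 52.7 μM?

tube 10

Tube n has concentration 42.0 mM / 2ⁿ.
Need 2ⁿ ≥ 42.0 mM / 52.7 μM = 797, so n ≥ 9.64.
First such tube: n = 10.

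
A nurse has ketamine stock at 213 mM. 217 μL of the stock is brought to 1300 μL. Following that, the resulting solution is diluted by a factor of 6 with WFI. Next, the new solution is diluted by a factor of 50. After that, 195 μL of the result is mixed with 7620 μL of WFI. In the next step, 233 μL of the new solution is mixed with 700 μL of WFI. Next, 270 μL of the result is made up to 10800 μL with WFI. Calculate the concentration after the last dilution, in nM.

18.5 nM

Overall dilution factor = 5.991 × 6 × 50 × 40.08 × 4.004 × 40 = 1.15 × 10⁷.
213 mM / 1.15 × 10⁷ = 1.85 × 10⁻⁵ mM = 18.5 nM.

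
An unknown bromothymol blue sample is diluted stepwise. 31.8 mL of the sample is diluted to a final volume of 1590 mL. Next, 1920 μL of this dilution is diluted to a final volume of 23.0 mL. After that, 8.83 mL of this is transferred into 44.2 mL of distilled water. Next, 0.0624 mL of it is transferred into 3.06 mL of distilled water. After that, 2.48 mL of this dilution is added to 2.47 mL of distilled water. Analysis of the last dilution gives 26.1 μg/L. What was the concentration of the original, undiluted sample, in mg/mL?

Overall dilution factor = 50 × 11.98 × 6.006 × 50.04 × 1.996 = 3.59 × 10⁵.
Original = 26.1 μg/L × 3.59 × 10⁵ = 9.38 × 10⁶ μg/L = 9.38 mg/mL.

9.38 mg/mL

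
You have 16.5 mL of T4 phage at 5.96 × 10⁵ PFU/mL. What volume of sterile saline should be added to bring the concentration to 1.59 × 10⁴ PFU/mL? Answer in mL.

602 mL

V₂ = C₁V₁/C₂ = 5.96 × 10⁵ × 16.5 / 1.59 × 10⁴ = 618 mL.
Diluent to add = V₂ − V₁ = 618 − 16.5 = 602 mL.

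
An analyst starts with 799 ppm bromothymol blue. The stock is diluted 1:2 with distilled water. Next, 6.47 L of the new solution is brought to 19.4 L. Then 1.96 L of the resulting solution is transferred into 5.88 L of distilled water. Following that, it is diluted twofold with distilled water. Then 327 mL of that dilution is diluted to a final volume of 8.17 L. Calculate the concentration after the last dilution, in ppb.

667 ppb

Overall dilution factor = 2 × 2.998 × 4 × 2 × 24.98 = 1199.
799 ppm / 1199 = 0.667 ppm = 667 ppb.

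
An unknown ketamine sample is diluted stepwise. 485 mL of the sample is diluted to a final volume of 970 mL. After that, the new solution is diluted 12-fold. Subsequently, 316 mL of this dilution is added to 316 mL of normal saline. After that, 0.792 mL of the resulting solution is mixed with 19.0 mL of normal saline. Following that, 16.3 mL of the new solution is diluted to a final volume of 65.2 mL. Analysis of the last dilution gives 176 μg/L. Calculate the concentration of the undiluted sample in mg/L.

844 mg/L

Overall dilution factor = 2 × 12 × 2 × 24.99 × 4 = 4798.
Original = 176 μg/L × 4798 = 8.44 × 10⁵ μg/L = 844 mg/L.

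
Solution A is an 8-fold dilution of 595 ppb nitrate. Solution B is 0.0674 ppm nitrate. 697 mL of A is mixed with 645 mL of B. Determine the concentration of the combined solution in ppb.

C_A = 595 ppb / 8 = 74.4 ppb.
C_B = 0.0674 ppm = 67.4 ppb.
C_mix = (C_A·V_A + C_B·V_B)/(V_A + V_B) = (74.4×697 + 67.4×645) / 1342 = 71.0 ppb.

71.0 ppb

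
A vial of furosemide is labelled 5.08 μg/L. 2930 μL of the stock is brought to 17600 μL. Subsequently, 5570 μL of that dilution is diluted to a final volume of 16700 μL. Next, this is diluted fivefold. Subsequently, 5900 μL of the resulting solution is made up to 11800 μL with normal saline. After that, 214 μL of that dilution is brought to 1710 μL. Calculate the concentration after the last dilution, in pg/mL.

3.53 pg/mL

Overall dilution factor = 6.007 × 2.998 × 5 × 2 × 7.991 = 1439.
5.08 μg/L / 1439 = 3.53 × 10⁻³ μg/L = 3.53 pg/mL.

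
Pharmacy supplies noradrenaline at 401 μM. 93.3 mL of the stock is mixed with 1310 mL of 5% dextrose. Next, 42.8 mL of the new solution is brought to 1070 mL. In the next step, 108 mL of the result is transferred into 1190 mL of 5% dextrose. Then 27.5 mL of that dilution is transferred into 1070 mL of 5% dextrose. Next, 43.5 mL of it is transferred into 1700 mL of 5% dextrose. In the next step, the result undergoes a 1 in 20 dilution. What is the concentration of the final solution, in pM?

2.77 pM

Overall dilution factor = 15.04 × 25 × 12.02 × 39.91 × 40.08 × 20 = 1.45 × 10⁸.
401 μM / 1.45 × 10⁸ = 2.77 × 10⁻⁶ μM = 2.77 pM.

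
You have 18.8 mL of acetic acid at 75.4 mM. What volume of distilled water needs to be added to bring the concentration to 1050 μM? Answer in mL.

1050 μM = 1.05 mM.
V₂ = C₁V₁/C₂ = 75.4 × 18.8 / 1.05 = 1350 mL.
Diluent to add = V₂ − V₁ = 1350 − 18.8 = 1330 mL.

1330 mL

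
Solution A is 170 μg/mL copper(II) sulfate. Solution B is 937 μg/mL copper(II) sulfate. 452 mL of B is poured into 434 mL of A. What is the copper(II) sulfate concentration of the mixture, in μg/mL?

561 μg/mL

C_mix = (C_A·V_A + C_B·V_B)/(V_A + V_B) = (170×434 + 937×452) / 886.0 = 561 μg/mL.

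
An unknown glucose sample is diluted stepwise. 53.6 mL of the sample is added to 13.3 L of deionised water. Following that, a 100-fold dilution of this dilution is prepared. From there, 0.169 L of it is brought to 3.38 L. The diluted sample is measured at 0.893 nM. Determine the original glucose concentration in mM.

0.445 mM

Overall dilution factor = 249.1 × 100 × 20 = 4.98 × 10⁵.
Original = 0.893 nM × 4.98 × 10⁵ = 4.45 × 10⁵ nM = 0.445 mM.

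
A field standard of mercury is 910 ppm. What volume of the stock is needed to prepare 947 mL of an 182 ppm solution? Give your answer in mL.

V₁ = C₂V₂/C₁ = 182 × 947 / 910 = 189 mL.

189 mL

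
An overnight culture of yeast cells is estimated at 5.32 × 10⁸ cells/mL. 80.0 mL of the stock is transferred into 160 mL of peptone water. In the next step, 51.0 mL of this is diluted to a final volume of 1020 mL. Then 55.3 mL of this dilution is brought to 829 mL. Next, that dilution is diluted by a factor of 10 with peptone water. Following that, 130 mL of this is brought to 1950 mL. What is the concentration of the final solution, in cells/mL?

3940 cells/mL

Overall dilution factor = 3 × 20 × 14.99 × 10 × 15 = 1.35 × 10⁵.
5.32 × 10⁸ cells/mL / 1.35 × 10⁵ = 3940 cells/mL.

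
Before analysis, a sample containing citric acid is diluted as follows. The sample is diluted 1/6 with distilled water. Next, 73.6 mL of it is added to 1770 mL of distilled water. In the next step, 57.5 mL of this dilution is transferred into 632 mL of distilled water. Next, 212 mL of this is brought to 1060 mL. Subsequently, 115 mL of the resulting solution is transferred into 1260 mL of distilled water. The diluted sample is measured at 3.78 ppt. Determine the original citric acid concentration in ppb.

407 ppb

Overall dilution factor = 6 × 25.05 × 11.99 × 5 × 11.96 = 1.08 × 10⁵.
Original = 3.78 ppt × 1.08 × 10⁵ = 4.07 × 10⁵ ppt = 407 ppb.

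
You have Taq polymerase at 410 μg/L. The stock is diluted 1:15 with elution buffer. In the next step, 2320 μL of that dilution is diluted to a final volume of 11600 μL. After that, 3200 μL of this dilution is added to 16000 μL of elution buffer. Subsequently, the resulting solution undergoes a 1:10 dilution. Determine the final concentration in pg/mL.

91.1 pg/mL

Overall dilution factor = 15 × 5 × 6 × 10 = 4500.
410 μg/L / 4500 = 0.0911 μg/L = 91.1 pg/mL.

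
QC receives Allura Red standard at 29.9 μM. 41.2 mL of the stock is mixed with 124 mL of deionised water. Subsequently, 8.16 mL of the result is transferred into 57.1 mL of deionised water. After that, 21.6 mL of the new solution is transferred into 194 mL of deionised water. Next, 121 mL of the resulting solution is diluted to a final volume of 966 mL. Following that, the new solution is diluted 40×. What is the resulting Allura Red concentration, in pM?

293 pM

Overall dilution factor = 4.010 × 7.998 × 9.981 × 7.983 × 40 = 1.02 × 10⁵.
29.9 μM / 1.02 × 10⁵ = 2.93 × 10⁻⁴ μM = 293 pM.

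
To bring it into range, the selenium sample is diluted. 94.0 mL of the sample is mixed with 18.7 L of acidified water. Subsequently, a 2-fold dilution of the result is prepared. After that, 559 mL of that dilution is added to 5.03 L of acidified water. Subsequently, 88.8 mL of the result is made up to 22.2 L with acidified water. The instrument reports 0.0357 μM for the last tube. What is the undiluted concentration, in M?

0.0357 M

Overall dilution factor = 199.9 × 2 × 9.998 × 250 = 10.00 × 10⁵.
Original = 0.0357 μM × 10.00 × 10⁵ = 3.57 × 10⁴ μM = 0.0357 M.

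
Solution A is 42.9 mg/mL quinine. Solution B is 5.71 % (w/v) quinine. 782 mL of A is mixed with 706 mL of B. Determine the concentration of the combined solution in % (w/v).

C_B = 5.71 % (w/v) = 57.1 mg/mL.
C_mix = (C_A·V_A + C_B·V_B)/(V_A + V_B) = (42.9×782 + 57.1×706) / 1488 = 49.6 mg/mL = 4.96 % (w/v).

4.96 % (w/v)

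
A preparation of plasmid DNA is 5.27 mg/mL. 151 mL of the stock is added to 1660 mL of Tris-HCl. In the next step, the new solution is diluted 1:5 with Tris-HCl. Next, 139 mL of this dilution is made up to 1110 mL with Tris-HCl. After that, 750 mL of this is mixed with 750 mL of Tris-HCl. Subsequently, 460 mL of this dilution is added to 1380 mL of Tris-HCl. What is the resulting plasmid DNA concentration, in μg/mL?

1.38 μg/mL

Overall dilution factor = 11.99 × 5 × 7.986 × 2 × 4 = 3831.
5.27 mg/mL / 3831 = 1.38 × 10⁻³ mg/mL = 1.38 μg/mL.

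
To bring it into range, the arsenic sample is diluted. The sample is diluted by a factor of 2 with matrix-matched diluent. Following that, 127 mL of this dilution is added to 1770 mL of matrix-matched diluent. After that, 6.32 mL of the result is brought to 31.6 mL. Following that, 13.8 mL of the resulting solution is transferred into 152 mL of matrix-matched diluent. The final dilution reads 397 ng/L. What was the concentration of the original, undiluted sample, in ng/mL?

712 ng/mL

Overall dilution factor = 2 × 14.94 × 5 × 12.01 = 1795.
Original = 397 ng/L × 1795 = 7.12 × 10⁵ ng/L = 712 ng/mL.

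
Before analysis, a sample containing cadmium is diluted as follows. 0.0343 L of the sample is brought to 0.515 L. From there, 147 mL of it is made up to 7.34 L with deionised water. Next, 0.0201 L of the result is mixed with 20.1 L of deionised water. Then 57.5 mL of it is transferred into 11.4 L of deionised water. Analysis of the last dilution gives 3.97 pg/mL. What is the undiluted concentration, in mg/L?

594 mg/L

Overall dilution factor = 15.01 × 49.93 × 1001 × 199.3 = 1.50 × 10⁸.
Original = 3.97 pg/mL × 1.50 × 10⁸ = 5.94 × 10⁸ pg/mL = 594 mg/L.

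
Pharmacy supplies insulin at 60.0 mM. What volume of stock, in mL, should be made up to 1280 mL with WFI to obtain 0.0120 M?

256 mL

0.0120 M = 12.0 mM.
V₁ = C₂V₂/C₁ = 12.0 × 1280 / 60.0 = 256 mL.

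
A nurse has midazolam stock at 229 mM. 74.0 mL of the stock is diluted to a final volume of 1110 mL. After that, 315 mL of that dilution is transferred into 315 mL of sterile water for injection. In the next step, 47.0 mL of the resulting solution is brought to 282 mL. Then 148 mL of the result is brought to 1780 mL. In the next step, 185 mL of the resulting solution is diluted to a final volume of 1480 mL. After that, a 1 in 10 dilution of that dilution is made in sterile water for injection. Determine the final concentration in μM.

Overall dilution factor = 15 × 2 × 6 × 12.03 × 8 × 10 = 1.73 × 10⁵.
229 mM / 1.73 × 10⁵ = 1.32 × 10⁻³ mM = 1.32 μM.

1.32 μM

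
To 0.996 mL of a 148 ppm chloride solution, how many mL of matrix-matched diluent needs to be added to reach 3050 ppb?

47.3 mL

3050 ppb = 3.05 ppm.
V₂ = C₁V₁/C₂ = 148 × 0.996 / 3.05 = 48.3 mL.
Diluent to add = V₂ − V₁ = 48.3 − 0.996 = 47.3 mL.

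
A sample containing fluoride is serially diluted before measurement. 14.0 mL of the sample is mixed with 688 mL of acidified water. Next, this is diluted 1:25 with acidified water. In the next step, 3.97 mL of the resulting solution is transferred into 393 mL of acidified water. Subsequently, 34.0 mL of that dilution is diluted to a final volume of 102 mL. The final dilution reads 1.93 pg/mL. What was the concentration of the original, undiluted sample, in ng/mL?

726 ng/mL

Overall dilution factor = 50.14 × 25 × 99.99 × 3 = 3.76 × 10⁵.
Original = 1.93 pg/mL × 3.76 × 10⁵ = 7.26 × 10⁵ pg/mL = 726 ng/mL.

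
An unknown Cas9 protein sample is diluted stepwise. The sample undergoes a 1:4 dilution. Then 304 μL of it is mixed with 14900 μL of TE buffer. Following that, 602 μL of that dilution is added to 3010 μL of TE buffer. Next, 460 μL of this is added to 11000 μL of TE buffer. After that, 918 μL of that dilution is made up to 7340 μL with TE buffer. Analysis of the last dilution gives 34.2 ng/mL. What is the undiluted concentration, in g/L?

8.18 g/L

Overall dilution factor = 4 × 50.01 × 6 × 24.91 × 7.996 = 2.39 × 10⁵.
Original = 34.2 ng/mL × 2.39 × 10⁵ = 8.18 × 10⁶ ng/mL = 8.18 g/L.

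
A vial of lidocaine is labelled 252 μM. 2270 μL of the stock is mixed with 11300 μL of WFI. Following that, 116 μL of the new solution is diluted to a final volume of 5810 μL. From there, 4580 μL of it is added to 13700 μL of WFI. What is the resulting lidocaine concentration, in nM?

Overall dilution factor = 5.978 × 50.09 × 3.991 = 1195.
252 μM / 1195 = 0.211 μM = 211 nM.

211 nM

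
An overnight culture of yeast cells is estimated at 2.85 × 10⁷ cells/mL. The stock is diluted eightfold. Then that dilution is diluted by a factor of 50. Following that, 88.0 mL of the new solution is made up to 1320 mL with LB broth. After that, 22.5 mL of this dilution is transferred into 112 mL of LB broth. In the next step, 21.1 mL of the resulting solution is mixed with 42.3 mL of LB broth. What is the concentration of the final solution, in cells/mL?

Overall dilution factor = 8 × 50 × 15 × 5.978 × 3.005 = 1.08 × 10⁵.
2.85 × 10⁷ cells/mL / 1.08 × 10⁵ = 264 cells/mL.

264 cells/mL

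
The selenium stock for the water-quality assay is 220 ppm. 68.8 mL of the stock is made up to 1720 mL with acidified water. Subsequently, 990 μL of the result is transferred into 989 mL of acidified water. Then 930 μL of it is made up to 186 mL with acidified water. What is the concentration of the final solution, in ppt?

44.0 ppt

Overall dilution factor = 25 × 1000.0 × 200 = 5.00 × 10⁶.
220 ppm / 5.00 × 10⁶ = 4.40 × 10⁻⁵ ppm = 44.0 ppt.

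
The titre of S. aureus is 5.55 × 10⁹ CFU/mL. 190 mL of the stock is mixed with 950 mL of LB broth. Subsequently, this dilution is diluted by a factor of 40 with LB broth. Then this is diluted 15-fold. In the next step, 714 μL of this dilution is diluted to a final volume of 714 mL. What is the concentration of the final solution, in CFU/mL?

Overall dilution factor = 6 × 40 × 15 × 1000 = 3.60 × 10⁶.
5.55 × 10⁹ CFU/mL / 3.60 × 10⁶ = 1540 CFU/mL.

1540 CFU/mL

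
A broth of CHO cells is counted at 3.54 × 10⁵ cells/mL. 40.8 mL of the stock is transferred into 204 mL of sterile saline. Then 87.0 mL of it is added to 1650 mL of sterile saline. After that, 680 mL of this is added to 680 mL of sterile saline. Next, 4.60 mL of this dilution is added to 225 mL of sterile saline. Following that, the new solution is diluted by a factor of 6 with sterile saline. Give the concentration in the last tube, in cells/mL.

Overall dilution factor = 6 × 19.97 × 2 × 49.91 × 6 = 7.18 × 10⁴.
3.54 × 10⁵ cells/mL / 7.18 × 10⁴ = 4.93 cells/mL.

4.93 cells/mL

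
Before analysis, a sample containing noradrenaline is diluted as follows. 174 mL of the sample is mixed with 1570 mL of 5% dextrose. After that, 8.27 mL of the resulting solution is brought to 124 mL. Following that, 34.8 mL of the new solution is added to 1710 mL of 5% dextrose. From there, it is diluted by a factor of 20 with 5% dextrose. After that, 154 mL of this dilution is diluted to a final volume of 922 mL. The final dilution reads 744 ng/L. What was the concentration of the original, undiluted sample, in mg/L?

Overall dilution factor = 10.02 × 14.99 × 50.14 × 20 × 5.987 = 9.02 × 10⁵.
Original = 744 ng/L × 9.02 × 10⁵ = 6.71 × 10⁸ ng/L = 671 mg/L.

671 mg/L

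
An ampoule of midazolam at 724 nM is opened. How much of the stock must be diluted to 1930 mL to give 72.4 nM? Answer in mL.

V₁ = C₂V₂/C₁ = 72.4 × 1930 / 724 = 193 mL.

193 mL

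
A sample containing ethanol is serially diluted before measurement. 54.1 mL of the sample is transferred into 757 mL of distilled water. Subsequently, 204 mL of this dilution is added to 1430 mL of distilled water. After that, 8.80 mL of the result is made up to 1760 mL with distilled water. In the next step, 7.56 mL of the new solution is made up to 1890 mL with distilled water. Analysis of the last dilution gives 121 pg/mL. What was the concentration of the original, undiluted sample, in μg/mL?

727 μg/mL

Overall dilution factor = 14.99 × 8.010 × 200 × 250 = 6.00 × 10⁶.
Original = 121 pg/mL × 6.00 × 10⁶ = 7.27 × 10⁸ pg/mL = 727 μg/mL.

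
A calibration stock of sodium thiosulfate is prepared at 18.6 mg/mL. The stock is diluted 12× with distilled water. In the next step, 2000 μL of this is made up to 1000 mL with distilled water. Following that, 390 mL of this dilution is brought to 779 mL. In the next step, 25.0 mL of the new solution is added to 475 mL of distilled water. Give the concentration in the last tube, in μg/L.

Overall dilution factor = 12 × 500 × 1.997 × 20 = 2.40 × 10⁵.
18.6 mg/mL / 2.40 × 10⁵ = 7.76 × 10⁻⁵ mg/mL = 77.6 μg/L.

77.6 μg/L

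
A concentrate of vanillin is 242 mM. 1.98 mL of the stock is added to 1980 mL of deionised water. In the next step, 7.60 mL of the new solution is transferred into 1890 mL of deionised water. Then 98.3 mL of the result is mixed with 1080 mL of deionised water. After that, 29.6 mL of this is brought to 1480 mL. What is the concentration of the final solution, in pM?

1620 pM

Overall dilution factor = 1001 × 249.7 × 11.99 × 50 = 1.50 × 10⁸.
242 mM / 1.50 × 10⁸ = 1.62 × 10⁻⁶ mM = 1620 pM.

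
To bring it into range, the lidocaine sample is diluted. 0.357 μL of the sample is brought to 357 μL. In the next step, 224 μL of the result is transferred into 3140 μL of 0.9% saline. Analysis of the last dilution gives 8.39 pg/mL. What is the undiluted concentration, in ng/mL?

126 ng/mL

Overall dilution factor = 1000 × 15.02 = 1.50 × 10⁴.
Original = 8.39 pg/mL × 1.50 × 10⁴ = 1.26 × 10⁵ pg/mL = 126 ng/mL.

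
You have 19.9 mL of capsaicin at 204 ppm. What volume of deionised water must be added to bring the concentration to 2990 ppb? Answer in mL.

1340 mL

2990 ppb = 2.99 ppm.
V₂ = C₁V₁/C₂ = 204 × 19.9 / 2.99 = 1358 mL.
Diluent to add = V₂ − V₁ = 1358 − 19.9 = 1340 mL.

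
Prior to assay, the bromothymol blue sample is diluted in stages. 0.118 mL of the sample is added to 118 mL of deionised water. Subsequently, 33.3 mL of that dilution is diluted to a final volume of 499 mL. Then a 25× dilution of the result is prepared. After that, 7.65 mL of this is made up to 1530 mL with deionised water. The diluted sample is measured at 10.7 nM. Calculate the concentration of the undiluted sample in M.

0.802 M

Overall dilution factor = 1001 × 14.98 × 25 × 200 = 7.50 × 10⁷.
Original = 10.7 nM × 7.50 × 10⁷ = 8.02 × 10⁸ nM = 0.802 M.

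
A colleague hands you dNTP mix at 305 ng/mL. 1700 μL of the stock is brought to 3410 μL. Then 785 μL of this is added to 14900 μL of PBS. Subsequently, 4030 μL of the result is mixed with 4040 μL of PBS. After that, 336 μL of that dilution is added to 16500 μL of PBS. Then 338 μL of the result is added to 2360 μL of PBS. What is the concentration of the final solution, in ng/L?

9.50 ng/L

Overall dilution factor = 2.006 × 19.98 × 2.002 × 50.11 × 7.982 = 3.21 × 10⁴.
305 ng/mL / 3.21 × 10⁴ = 9.50 × 10⁻³ ng/mL = 9.50 ng/L.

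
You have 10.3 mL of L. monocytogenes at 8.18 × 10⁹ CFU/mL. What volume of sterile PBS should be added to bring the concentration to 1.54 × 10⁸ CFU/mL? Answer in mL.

537 mL

V₂ = C₁V₁/C₂ = 8.18 × 10⁹ × 10.3 / 1.54 × 10⁸ = 547 mL.
Diluent to add = V₂ − V₁ = 547 − 10.3 = 537 mL.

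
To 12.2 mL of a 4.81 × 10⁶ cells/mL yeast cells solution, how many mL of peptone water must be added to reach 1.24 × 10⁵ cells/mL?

461 mL

V₂ = C₁V₁/C₂ = 4.81 × 10⁶ × 12.2 / 1.24 × 10⁵ = 473 mL.
Diluent to add = V₂ − V₁ = 473 − 12.2 = 461 mL.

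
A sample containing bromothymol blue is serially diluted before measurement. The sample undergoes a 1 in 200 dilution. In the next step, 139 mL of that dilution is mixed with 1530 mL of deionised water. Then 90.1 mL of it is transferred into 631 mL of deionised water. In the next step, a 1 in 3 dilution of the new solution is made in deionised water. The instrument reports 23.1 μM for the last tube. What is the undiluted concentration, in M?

1.33 M

Overall dilution factor = 200 × 12.01 × 8.003 × 3 = 5.77 × 10⁴.
Original = 23.1 μM × 5.77 × 10⁴ = 1.33 × 10⁶ μM = 1.33 M.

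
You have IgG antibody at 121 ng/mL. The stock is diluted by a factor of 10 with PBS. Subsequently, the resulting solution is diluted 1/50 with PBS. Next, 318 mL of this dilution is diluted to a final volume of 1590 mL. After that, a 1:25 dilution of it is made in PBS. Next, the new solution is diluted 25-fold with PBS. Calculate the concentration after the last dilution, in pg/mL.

0.0774 pg/mL

Overall dilution factor = 10 × 50 × 5 × 25 × 25 = 1.56 × 10⁶.
121 ng/mL / 1.56 × 10⁶ = 7.74 × 10⁻⁵ ng/mL = 0.0774 pg/mL.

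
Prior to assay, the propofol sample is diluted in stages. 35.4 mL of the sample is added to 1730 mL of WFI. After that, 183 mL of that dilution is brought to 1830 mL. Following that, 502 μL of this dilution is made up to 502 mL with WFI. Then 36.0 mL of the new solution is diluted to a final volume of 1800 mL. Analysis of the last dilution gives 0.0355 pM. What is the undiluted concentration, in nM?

885 nM

Overall dilution factor = 49.87 × 10 × 1000 × 50 = 2.49 × 10⁷.
Original = 0.0355 pM × 2.49 × 10⁷ = 8.85 × 10⁵ pM = 885 nM.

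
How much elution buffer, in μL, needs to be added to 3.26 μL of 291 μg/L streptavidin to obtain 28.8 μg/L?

29.7 μL

V₂ = C₁V₁/C₂ = 291 × 3.26 / 28.8 = 32.9 μL.
Diluent to add = V₂ − V₁ = 32.9 − 3.26 = 29.7 μL.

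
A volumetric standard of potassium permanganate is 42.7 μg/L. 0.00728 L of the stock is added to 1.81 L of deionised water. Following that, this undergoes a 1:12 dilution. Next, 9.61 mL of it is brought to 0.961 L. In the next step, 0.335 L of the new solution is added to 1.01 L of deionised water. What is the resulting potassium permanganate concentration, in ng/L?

0.0355 ng/L

Overall dilution factor = 249.6 × 12 × 100 × 4.015 = 1.20 × 10⁶.
42.7 μg/L / 1.20 × 10⁶ = 3.55 × 10⁻⁵ μg/L = 0.0355 ng/L.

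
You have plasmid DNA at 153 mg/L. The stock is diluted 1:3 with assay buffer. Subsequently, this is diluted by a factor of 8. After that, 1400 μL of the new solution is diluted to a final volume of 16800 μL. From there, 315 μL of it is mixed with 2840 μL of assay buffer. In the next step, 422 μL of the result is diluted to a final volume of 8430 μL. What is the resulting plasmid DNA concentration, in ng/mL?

2.66 ng/mL

Overall dilution factor = 3 × 8 × 12 × 10.02 × 19.98 = 5.76 × 10⁴.
153 mg/L / 5.76 × 10⁴ = 2.66 × 10⁻³ mg/L = 2.66 ng/mL.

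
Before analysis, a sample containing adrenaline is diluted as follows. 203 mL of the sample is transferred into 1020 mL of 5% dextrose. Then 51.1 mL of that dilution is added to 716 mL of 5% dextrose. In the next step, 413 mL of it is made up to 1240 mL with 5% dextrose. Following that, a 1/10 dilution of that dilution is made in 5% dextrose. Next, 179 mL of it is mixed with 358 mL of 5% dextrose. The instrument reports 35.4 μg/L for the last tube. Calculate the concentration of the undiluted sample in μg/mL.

288 μg/mL

Overall dilution factor = 6.025 × 15.01 × 3.002 × 10 × 3 = 8146.
Original = 35.4 μg/L × 8146 = 2.88 × 10⁵ μg/L = 288 μg/mL.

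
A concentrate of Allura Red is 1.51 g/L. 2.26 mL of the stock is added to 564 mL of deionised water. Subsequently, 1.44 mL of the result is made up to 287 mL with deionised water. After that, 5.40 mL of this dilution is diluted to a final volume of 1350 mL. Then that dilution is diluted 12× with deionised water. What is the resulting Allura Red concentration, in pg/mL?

10.1 pg/mL

Overall dilution factor = 250.6 × 199.3 × 250 × 12 = 1.50 × 10⁸.
1.51 g/L / 1.50 × 10⁸ = 1.01 × 10⁻⁸ g/L = 10.1 pg/mL.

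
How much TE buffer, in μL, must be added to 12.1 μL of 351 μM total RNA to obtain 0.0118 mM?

0.0118 mM = 11.8 μM.
V₂ = C₁V₁/C₂ = 351 × 12.1 / 11.8 = 360 μL.
Diluent to add = V₂ − V₁ = 360 − 12.1 = 348 μL.

348 μL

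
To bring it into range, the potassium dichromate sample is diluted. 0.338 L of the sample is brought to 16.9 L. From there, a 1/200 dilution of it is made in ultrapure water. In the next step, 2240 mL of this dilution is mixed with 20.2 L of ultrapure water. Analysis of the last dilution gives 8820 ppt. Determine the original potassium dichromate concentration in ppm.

884 ppm

Overall dilution factor = 50 × 200 × 10.02 = 1.00 × 10⁵.
Original = 8820 ppt × 1.00 × 10⁵ = 8.84 × 10⁸ ppt = 884 ppm.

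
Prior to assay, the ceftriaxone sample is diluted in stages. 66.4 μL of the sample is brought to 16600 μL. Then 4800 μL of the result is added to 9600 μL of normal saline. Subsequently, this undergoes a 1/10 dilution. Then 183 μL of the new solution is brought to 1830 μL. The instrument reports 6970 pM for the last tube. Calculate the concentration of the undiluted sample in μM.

Overall dilution factor = 250 × 3 × 10 × 10 = 7.50 × 10⁴.
Original = 6970 pM × 7.50 × 10⁴ = 5.23 × 10⁸ pM = 523 μM.

523 μM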